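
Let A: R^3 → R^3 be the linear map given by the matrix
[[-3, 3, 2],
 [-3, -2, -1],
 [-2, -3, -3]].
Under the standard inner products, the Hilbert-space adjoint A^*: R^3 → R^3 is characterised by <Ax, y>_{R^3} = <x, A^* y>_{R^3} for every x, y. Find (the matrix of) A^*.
A^* = A^T =
[[-3, -3, -2],
 [3, -2, -3],
 [2, -1, -3]]

For real matrices with standard dot products, the defining identity <Ax, y> = <x, A^* y> gives (Ax)^T y = x^T (A^*) y, i.e. x^T A^T y = x^T (A^*) y. Since this holds for all x, y, we must have A^* = A^T. Therefore
A^* =
[[-3, -3, -2],
 [3, -2, -3],
 [2, -1, -3]].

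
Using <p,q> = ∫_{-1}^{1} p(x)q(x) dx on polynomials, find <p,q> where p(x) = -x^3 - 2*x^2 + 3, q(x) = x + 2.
<p,q> = 134/15

Expand the product: p(x)·q(x) = -x^4 - 4*x^3 - 4*x^2 + 3*x + 6.
∫_{-1}^{1} of each monomial x^k gives [2/(k+1) if k even, 0 if k odd]. Integrating term-by-term (or equivalently evaluating the antiderivative F(x) = -x^5/5 - x^4 - 4*x^3/3 + 3*x^2/2 + 6*x at the endpoints):
  F(1) − F(−1) = 149/30 − (-119/30) = 134/15.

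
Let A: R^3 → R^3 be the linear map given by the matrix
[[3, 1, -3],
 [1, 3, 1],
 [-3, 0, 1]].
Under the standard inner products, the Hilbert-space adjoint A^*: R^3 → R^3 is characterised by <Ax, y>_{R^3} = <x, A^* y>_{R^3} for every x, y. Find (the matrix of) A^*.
A^* = A^T =
[[3, 1, -3],
 [1, 3, 0],
 [-3, 1, 1]]

For real matrices with standard dot products, the defining identity <Ax, y> = <x, A^* y> gives (Ax)^T y = x^T (A^*) y, i.e. x^T A^T y = x^T (A^*) y. Since this holds for all x, y, we must have A^* = A^T. Therefore
A^* =
[[3, 1, -3],
 [1, 3, 0],
 [-3, 1, 1]].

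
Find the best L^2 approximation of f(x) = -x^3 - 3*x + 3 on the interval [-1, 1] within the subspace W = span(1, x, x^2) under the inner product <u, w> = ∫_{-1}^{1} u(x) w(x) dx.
g(x) = 3 - 18*x/5

The best approximation g ∈ W is the orthogonal projection of f onto W. Writing g = a_0 + a_1 x + a_2 x^2, the coefficients solve the normal equations G · a = b where
  G_{ij} = <φ_i, φ_j> and b_i = <f, φ_i>, with φ_0 = 1, φ_1 = x, φ_2 = x^2.
G =
  [2, 0, 2/3]
  [0, 2/3, 0]
  [2/3, 0, 2/5],
b = (6, -12/5, 2).
Solving gives a_0 = 3, a_1 = -18/5, a_2 = 0, so
  g(x) = 3 - 18*x/5.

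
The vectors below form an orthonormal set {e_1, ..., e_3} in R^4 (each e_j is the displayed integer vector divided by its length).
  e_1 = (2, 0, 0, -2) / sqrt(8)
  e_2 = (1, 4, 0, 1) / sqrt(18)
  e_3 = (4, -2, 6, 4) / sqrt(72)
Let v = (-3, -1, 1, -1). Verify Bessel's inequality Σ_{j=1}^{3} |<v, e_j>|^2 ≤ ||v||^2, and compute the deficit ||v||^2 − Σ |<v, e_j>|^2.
Σ |<v, e_j>|^2 = 58/9; ||v||^2 = 12; deficit = 50/9

Write each e_j = u_j / sqrt(<u_j, u_j>) where u_j is the displayed integer vector. Then <v, e_j> = <v, u_j> / sqrt(<u_j, u_j>), so |<v, e_j>|^2 = <v, u_j>^2 / <u_j, u_j>.
Coefficients: <v, e_1> = -4/sqrt(8), <v, e_2> = -8/sqrt(18), <v, e_3> = -8/sqrt(72).
Square and sum: Σ |<v, e_j>|^2 = 58/9.
Compute ||v||^2 = v·v = 12.
Deficit = 12 − 58/9 = 50/9 ≥ 0, confirming Bessel's inequality. (The deficit equals ||v − Σ <v,e_j> e_j||^2, the squared distance from v to span{e_j}.)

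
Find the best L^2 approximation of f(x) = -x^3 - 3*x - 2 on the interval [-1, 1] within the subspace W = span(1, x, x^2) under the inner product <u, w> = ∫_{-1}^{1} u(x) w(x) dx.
g(x) = -18*x/5 - 2

The best approximation g ∈ W is the orthogonal projection of f onto W. Writing g = a_0 + a_1 x + a_2 x^2, the coefficients solve the normal equations G · a = b where
  G_{ij} = <φ_i, φ_j> and b_i = <f, φ_i>, with φ_0 = 1, φ_1 = x, φ_2 = x^2.
G =
  [2, 0, 2/3]
  [0, 2/3, 0]
  [2/3, 0, 2/5],
b = (-4, -12/5, -4/3).
Solving gives a_0 = -2, a_1 = -18/5, a_2 = 0, so
  g(x) = -18*x/5 - 2.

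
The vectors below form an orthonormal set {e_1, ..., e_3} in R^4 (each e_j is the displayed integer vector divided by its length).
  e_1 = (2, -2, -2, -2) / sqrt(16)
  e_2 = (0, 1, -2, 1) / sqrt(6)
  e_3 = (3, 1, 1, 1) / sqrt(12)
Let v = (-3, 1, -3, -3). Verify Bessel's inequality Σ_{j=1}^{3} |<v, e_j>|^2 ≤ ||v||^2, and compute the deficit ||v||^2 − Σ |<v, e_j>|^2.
Σ |<v, e_j>|^2 = 20; ||v||^2 = 28; deficit = 8

Write each e_j = u_j / sqrt(<u_j, u_j>) where u_j is the displayed integer vector. Then <v, e_j> = <v, u_j> / sqrt(<u_j, u_j>), so |<v, e_j>|^2 = <v, u_j>^2 / <u_j, u_j>.
Coefficients: <v, e_1> = 4/sqrt(16), <v, e_2> = 4/sqrt(6), <v, e_3> = -14/sqrt(12).
Square and sum: Σ |<v, e_j>|^2 = 20.
Compute ||v||^2 = v·v = 28.
Deficit = 28 − 20 = 8 ≥ 0, confirming Bessel's inequality. (The deficit equals ||v − Σ <v,e_j> e_j||^2, the squared distance from v to span{e_j}.)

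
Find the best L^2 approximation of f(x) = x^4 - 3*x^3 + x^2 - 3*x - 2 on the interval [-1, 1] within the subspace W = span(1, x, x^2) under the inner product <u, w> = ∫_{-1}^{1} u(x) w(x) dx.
g(x) = 13*x^2/7 - 24*x/5 - 73/35

The best approximation g ∈ W is the orthogonal projection of f onto W. Writing g = a_0 + a_1 x + a_2 x^2, the coefficients solve the normal equations G · a = b where
  G_{ij} = <φ_i, φ_j> and b_i = <f, φ_i>, with φ_0 = 1, φ_1 = x, φ_2 = x^2.
G =
  [2, 0, 2/3]
  [0, 2/3, 0]
  [2/3, 0, 2/5],
b = (-44/15, -16/5, -68/105).
Solving gives a_0 = -73/35, a_1 = -24/5, a_2 = 13/7, so
  g(x) = 13*x^2/7 - 24*x/5 - 73/35.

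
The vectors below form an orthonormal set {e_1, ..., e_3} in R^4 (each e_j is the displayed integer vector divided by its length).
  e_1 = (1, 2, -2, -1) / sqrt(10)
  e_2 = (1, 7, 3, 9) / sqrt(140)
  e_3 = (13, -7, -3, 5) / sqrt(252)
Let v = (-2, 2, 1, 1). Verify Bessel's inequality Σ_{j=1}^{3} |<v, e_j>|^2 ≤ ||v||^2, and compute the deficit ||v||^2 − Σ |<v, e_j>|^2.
Σ |<v, e_j>|^2 = 179/18; ||v||^2 = 10; deficit = 1/18

Write each e_j = u_j / sqrt(<u_j, u_j>) where u_j is the displayed integer vector. Then <v, e_j> = <v, u_j> / sqrt(<u_j, u_j>), so |<v, e_j>|^2 = <v, u_j>^2 / <u_j, u_j>.
Coefficients: <v, e_1> = -1/sqrt(10), <v, e_2> = 24/sqrt(140), <v, e_3> = -38/sqrt(252).
Square and sum: Σ |<v, e_j>|^2 = 179/18.
Compute ||v||^2 = v·v = 10.
Deficit = 10 − 179/18 = 1/18 ≥ 0, confirming Bessel's inequality. (The deficit equals ||v − Σ <v,e_j> e_j||^2, the squared distance from v to span{e_j}.)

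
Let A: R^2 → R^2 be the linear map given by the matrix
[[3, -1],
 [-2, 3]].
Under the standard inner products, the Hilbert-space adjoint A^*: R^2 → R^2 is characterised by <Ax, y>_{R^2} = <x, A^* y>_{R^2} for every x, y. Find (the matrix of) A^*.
A^* = A^T =
[[3, -2],
 [-1, 3]]

For real matrices with standard dot products, the defining identity <Ax, y> = <x, A^* y> gives (Ax)^T y = x^T (A^*) y, i.e. x^T A^T y = x^T (A^*) y. Since this holds for all x, y, we must have A^* = A^T. Therefore
A^* =
[[3, -2],
 [-1, 3]].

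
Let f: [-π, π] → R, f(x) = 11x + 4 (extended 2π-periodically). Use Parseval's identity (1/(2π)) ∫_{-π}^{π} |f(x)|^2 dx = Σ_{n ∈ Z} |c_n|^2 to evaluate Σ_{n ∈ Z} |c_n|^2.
Σ |c_n|^2 = 121π^2/3 + 16

Expand and integrate term by term over [-π, π]:
  ∫ (11x)^2 dx = 121·(2π^3/3); ∫ 2·11·(4)·x dx = 0 (odd integrand); ∫ 4^2 dx = 16·2π.
So (1/(2π)) ∫_{-π}^{π} (11x + 4)^2 dx = 121π^2/3 + 16 = 121π^2/3 + 16.
Parseval ⇒ Σ |c_n|^2 = 121π^2/3 + 16.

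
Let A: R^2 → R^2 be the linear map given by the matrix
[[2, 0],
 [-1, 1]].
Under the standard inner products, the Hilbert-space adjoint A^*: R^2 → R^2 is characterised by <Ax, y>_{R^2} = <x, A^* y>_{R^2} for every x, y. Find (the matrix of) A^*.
A^* = A^T =
[[2, -1],
 [0, 1]]

For real matrices with standard dot products, the defining identity <Ax, y> = <x, A^* y> gives (Ax)^T y = x^T (A^*) y, i.e. x^T A^T y = x^T (A^*) y. Since this holds for all x, y, we must have A^* = A^T. Therefore
A^* =
[[2, -1],
 [0, 1]].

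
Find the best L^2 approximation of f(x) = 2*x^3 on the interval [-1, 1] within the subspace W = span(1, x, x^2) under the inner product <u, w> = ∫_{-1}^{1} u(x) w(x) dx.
g(x) = 6*x/5

The best approximation g ∈ W is the orthogonal projection of f onto W. Writing g = a_0 + a_1 x + a_2 x^2, the coefficients solve the normal equations G · a = b where
  G_{ij} = <φ_i, φ_j> and b_i = <f, φ_i>, with φ_0 = 1, φ_1 = x, φ_2 = x^2.
G =
  [2, 0, 2/3]
  [0, 2/3, 0]
  [2/3, 0, 2/5],
b = (0, 4/5, 0).
Solving gives a_0 = 0, a_1 = 6/5, a_2 = 0, so
  g(x) = 6*x/5.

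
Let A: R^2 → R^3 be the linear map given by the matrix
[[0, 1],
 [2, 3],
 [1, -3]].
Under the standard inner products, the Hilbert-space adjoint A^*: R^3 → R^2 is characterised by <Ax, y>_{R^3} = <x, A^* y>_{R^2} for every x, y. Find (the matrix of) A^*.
A^* = A^T =
[[0, 2, 1],
 [1, 3, -3]]

For real matrices with standard dot products, the defining identity <Ax, y> = <x, A^* y> gives (Ax)^T y = x^T (A^*) y, i.e. x^T A^T y = x^T (A^*) y. Since this holds for all x, y, we must have A^* = A^T. Therefore
A^* =
[[0, 2, 1],
 [1, 3, -3]].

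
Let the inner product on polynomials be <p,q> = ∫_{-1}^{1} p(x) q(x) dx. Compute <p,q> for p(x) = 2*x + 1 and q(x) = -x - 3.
<p,q> = -22/3

Expand the product: p(x)·q(x) = -2*x^2 - 7*x - 3.
∫_{-1}^{1} of each monomial x^k gives [2/(k+1) if k even, 0 if k odd]. Integrating term-by-term (or equivalently evaluating the antiderivative F(x) = -2*x^3/3 - 7*x^2/2 - 3*x at the endpoints):
  F(1) − F(−1) = -43/6 − (1/6) = -22/3.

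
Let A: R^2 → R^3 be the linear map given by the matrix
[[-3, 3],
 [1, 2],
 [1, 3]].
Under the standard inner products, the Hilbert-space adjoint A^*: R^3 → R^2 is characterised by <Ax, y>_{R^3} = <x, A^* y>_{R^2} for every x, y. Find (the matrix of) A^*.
A^* = A^T =
[[-3, 1, 1],
 [3, 2, 3]]

For real matrices with standard dot products, the defining identity <Ax, y> = <x, A^* y> gives (Ax)^T y = x^T (A^*) y, i.e. x^T A^T y = x^T (A^*) y. Since this holds for all x, y, we must have A^* = A^T. Therefore
A^* =
[[-3, 1, 1],
 [3, 2, 3]].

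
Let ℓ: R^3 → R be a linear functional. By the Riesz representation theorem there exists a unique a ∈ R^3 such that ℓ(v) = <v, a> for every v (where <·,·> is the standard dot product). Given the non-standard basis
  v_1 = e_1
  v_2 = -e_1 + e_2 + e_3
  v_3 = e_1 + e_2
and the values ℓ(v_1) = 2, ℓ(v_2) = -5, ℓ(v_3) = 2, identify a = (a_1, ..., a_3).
a = (2, 0, -3)

Write a = (a_1, ..., a_3) in the standard basis. For each basis vector v_i, ℓ(v_i) = <v_i, a> is a linear equation in the a_j's. Collect the n equations into a matrix system V a = ℓ, where row i of V is v_i (expressed in the standard basis). Since V is invertible (lower-triangular with 1s on the diagonal, up to permutation), solve by back-substitution:
  V =
[[1, 0, 0],
 [-1, 1, 1],
 [1, 1, 0]]
  V a = (2, -5, 2)
Solving gives a = (2, 0, -3).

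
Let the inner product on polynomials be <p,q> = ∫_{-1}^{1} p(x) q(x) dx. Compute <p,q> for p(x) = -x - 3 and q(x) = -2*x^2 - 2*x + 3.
<p,q> = -38/3

Expand the product: p(x)·q(x) = 2*x^3 + 8*x^2 + 3*x - 9.
∫_{-1}^{1} of each monomial x^k gives [2/(k+1) if k even, 0 if k odd]. Integrating term-by-term (or equivalently evaluating the antiderivative F(x) = x^4/2 + 8*x^3/3 + 3*x^2/2 - 9*x at the endpoints):
  F(1) − F(−1) = -13/3 − (25/3) = -38/3.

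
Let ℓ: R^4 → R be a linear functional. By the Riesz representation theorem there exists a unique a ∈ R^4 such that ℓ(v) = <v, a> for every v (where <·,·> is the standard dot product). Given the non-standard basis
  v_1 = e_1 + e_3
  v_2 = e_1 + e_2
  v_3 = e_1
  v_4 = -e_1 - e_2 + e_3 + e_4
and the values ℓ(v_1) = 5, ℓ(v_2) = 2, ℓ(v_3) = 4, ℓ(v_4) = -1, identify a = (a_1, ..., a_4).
a = (4, -2, 1, 0)

Write a = (a_1, ..., a_4) in the standard basis. For each basis vector v_i, ℓ(v_i) = <v_i, a> is a linear equation in the a_j's. Collect the n equations into a matrix system V a = ℓ, where row i of V is v_i (expressed in the standard basis). Since V is invertible (lower-triangular with 1s on the diagonal, up to permutation), solve by back-substitution:
  V =
[[1, 0, 1, 0],
 [1, 1, 0, 0],
 [1, 0, 0, 0],
 [-1, -1, 1, 1]]
  V a = (5, 2, 4, -1)
Solving gives a = (4, -2, 1, 0).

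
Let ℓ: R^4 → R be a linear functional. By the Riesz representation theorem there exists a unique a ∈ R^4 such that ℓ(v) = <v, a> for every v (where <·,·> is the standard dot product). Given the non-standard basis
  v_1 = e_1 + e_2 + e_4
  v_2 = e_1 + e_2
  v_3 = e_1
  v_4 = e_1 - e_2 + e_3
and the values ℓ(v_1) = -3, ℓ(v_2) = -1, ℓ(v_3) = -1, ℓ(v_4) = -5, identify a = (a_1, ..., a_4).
a = (-1, 0, -4, -2)

Write a = (a_1, ..., a_4) in the standard basis. For each basis vector v_i, ℓ(v_i) = <v_i, a> is a linear equation in the a_j's. Collect the n equations into a matrix system V a = ℓ, where row i of V is v_i (expressed in the standard basis). Since V is invertible (lower-triangular with 1s on the diagonal, up to permutation), solve by back-substitution:
  V =
[[1, 1, 0, 1],
 [1, 1, 0, 0],
 [1, 0, 0, 0],
 [1, -1, 1, 0]]
  V a = (-3, -1, -1, -5)
Solving gives a = (-1, 0, -4, -2).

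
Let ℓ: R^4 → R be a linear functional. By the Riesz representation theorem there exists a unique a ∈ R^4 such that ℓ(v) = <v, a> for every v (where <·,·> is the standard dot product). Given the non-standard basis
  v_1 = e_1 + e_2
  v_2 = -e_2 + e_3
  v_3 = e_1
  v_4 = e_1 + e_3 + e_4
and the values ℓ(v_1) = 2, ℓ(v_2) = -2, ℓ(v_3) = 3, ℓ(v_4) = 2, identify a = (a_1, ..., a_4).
a = (3, -1, -3, 2)

Write a = (a_1, ..., a_4) in the standard basis. For each basis vector v_i, ℓ(v_i) = <v_i, a> is a linear equation in the a_j's. Collect the n equations into a matrix system V a = ℓ, where row i of V is v_i (expressed in the standard basis). Since V is invertible (lower-triangular with 1s on the diagonal, up to permutation), solve by back-substitution:
  V =
[[1, 1, 0, 0],
 [0, -1, 1, 0],
 [1, 0, 0, 0],
 [1, 0, 1, 1]]
  V a = (2, -2, 3, 2)
Solving gives a = (3, -1, -3, 2).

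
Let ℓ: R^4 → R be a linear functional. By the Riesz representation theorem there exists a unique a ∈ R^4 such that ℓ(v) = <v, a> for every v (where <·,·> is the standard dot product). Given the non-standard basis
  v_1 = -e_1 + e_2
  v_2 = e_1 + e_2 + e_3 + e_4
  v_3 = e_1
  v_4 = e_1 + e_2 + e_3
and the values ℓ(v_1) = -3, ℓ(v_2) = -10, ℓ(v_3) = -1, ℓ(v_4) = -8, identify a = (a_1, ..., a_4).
a = (-1, -4, -3, -2)

Write a = (a_1, ..., a_4) in the standard basis. For each basis vector v_i, ℓ(v_i) = <v_i, a> is a linear equation in the a_j's. Collect the n equations into a matrix system V a = ℓ, where row i of V is v_i (expressed in the standard basis). Since V is invertible (lower-triangular with 1s on the diagonal, up to permutation), solve by back-substitution:
  V =
[[-1, 1, 0, 0],
 [1, 1, 1, 1],
 [1, 0, 0, 0],
 [1, 1, 1, 0]]
  V a = (-3, -10, -1, -8)
Solving gives a = (-1, -4, -3, -2).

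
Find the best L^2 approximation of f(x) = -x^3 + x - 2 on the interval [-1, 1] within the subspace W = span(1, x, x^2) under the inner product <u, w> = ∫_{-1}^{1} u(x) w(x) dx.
g(x) = 2*x/5 - 2

The best approximation g ∈ W is the orthogonal projection of f onto W. Writing g = a_0 + a_1 x + a_2 x^2, the coefficients solve the normal equations G · a = b where
  G_{ij} = <φ_i, φ_j> and b_i = <f, φ_i>, with φ_0 = 1, φ_1 = x, φ_2 = x^2.
G =
  [2, 0, 2/3]
  [0, 2/3, 0]
  [2/3, 0, 2/5],
b = (-4, 4/15, -4/3).
Solving gives a_0 = -2, a_1 = 2/5, a_2 = 0, so
  g(x) = 2*x/5 - 2.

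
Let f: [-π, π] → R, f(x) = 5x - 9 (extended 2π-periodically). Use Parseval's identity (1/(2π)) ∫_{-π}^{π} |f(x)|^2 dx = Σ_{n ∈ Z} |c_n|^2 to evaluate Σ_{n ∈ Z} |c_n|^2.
Σ |c_n|^2 = 25π^2/3 + 81

Expand and integrate term by term over [-π, π]:
  ∫ (5x)^2 dx = 25·(2π^3/3); ∫ 2·5·(-9)·x dx = 0 (odd integrand); ∫ (-9)^2 dx = 81·2π.
So (1/(2π)) ∫_{-π}^{π} (5x - 9)^2 dx = 25π^2/3 + 81 = 25π^2/3 + 81.
Parseval ⇒ Σ |c_n|^2 = 25π^2/3 + 81.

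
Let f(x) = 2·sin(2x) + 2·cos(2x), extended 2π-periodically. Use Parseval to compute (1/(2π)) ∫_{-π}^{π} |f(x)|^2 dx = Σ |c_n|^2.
Σ |c_n|^2 = 4

Expand |f|^2 and use orthogonality of {sin(nx), cos(mx)} on [-π, π]:
  ∫_{-π}^{π} sin(nx)^2 dx = π, ∫ cos(mx)^2 dx = π, and cross terms integrate to 0.
So ∫_{-π}^{π} f(x)^2 dx = 2^2 · π + 2^2 · π = (4 + 4)π.
Divide by 2π: (4 + 4)/2 = 4.
By Parseval, this equals Σ |c_n|^2.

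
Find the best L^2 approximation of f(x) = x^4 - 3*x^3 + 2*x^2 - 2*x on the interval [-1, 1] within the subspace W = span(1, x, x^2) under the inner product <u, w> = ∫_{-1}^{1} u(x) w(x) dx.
g(x) = 20*x^2/7 - 19*x/5 - 3/35

The best approximation g ∈ W is the orthogonal projection of f onto W. Writing g = a_0 + a_1 x + a_2 x^2, the coefficients solve the normal equations G · a = b where
  G_{ij} = <φ_i, φ_j> and b_i = <f, φ_i>, with φ_0 = 1, φ_1 = x, φ_2 = x^2.
G =
  [2, 0, 2/3]
  [0, 2/3, 0]
  [2/3, 0, 2/5],
b = (26/15, -38/15, 38/35).
Solving gives a_0 = -3/35, a_1 = -19/5, a_2 = 20/7, so
  g(x) = 20*x^2/7 - 19*x/5 - 3/35.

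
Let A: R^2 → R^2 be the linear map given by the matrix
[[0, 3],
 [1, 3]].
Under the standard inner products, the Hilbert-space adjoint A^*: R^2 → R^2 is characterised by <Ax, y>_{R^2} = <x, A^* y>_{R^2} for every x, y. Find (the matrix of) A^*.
A^* = A^T =
[[0, 1],
 [3, 3]]

For real matrices with standard dot products, the defining identity <Ax, y> = <x, A^* y> gives (Ax)^T y = x^T (A^*) y, i.e. x^T A^T y = x^T (A^*) y. Since this holds for all x, y, we must have A^* = A^T. Therefore
A^* =
[[0, 1],
 [3, 3]].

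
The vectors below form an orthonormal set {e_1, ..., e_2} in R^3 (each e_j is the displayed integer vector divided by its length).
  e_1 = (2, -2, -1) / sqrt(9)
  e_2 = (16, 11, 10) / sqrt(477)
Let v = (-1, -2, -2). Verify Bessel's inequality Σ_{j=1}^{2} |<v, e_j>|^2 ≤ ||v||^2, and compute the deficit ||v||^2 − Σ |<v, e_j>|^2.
Σ |<v, e_j>|^2 = 468/53; ||v||^2 = 9; deficit = 9/53

Write each e_j = u_j / sqrt(<u_j, u_j>) where u_j is the displayed integer vector. Then <v, e_j> = <v, u_j> / sqrt(<u_j, u_j>), so |<v, e_j>|^2 = <v, u_j>^2 / <u_j, u_j>.
Coefficients: <v, e_1> = 4/sqrt(9), <v, e_2> = -58/sqrt(477).
Square and sum: Σ |<v, e_j>|^2 = 468/53.
Compute ||v||^2 = v·v = 9.
Deficit = 9 − 468/53 = 9/53 ≥ 0, confirming Bessel's inequality. (The deficit equals ||v − Σ <v,e_j> e_j||^2, the squared distance from v to span{e_j}.)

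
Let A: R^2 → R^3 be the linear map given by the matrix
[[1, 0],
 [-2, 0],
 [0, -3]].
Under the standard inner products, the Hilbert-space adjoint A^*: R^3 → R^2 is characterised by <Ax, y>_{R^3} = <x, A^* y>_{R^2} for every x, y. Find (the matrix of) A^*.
A^* = A^T =
[[1, -2, 0],
 [0, 0, -3]]

For real matrices with standard dot products, the defining identity <Ax, y> = <x, A^* y> gives (Ax)^T y = x^T (A^*) y, i.e. x^T A^T y = x^T (A^*) y. Since this holds for all x, y, we must have A^* = A^T. Therefore
A^* =
[[1, -2, 0],
 [0, 0, -3]].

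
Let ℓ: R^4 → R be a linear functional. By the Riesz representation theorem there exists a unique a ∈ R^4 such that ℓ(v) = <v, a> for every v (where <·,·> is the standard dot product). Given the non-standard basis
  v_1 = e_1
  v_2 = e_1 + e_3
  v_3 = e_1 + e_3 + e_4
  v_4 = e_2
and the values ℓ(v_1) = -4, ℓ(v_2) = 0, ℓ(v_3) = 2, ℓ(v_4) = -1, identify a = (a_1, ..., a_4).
a = (-4, -1, 4, 2)

Write a = (a_1, ..., a_4) in the standard basis. For each basis vector v_i, ℓ(v_i) = <v_i, a> is a linear equation in the a_j's. Collect the n equations into a matrix system V a = ℓ, where row i of V is v_i (expressed in the standard basis). Since V is invertible (lower-triangular with 1s on the diagonal, up to permutation), solve by back-substitution:
  V =
[[1, 0, 0, 0],
 [1, 0, 1, 0],
 [1, 0, 1, 1],
 [0, 1, 0, 0]]
  V a = (-4, 0, 2, -1)
Solving gives a = (-4, -1, 4, 2).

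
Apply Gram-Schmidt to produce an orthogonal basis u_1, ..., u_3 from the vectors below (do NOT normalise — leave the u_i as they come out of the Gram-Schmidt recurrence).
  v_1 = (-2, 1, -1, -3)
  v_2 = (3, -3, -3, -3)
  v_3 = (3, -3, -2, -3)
Orthogonal basis:
  u_1 = (-2, 1, -1, -3)
  u_2 = (17/5, -16/5, -14/5, -12/5)
  u_3 = (8/59, -11/59, 42/59, -23/59)

Apply the Gram-Schmidt recurrence
  u_1 = v_1
  u_i = v_i − Σ_{j<i} ((v_i · u_j) / (u_j · u_j)) · u_j.

Step by step this gives:
  u_1 = (-2, 1, -1, -3)
  u_2 = (17/5, -16/5, -14/5, -12/5)
  u_3 = (8/59, -11/59, 42/59, -23/59)

Orthogonality check:
  u_2 · u_1 = 0 (should be 0)
  u_3 · u_1 = 0 (should be 0)
  u_3 · u_2 = 0 (should be 0)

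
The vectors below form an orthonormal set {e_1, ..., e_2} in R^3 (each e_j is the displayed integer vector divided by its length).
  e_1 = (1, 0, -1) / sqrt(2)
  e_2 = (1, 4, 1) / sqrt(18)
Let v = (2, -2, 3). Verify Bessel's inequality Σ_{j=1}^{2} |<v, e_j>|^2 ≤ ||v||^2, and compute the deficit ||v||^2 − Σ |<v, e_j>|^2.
Σ |<v, e_j>|^2 = 1; ||v||^2 = 17; deficit = 16

Write each e_j = u_j / sqrt(<u_j, u_j>) where u_j is the displayed integer vector. Then <v, e_j> = <v, u_j> / sqrt(<u_j, u_j>), so |<v, e_j>|^2 = <v, u_j>^2 / <u_j, u_j>.
Coefficients: <v, e_1> = -1/sqrt(2), <v, e_2> = -3/sqrt(18).
Square and sum: Σ |<v, e_j>|^2 = 1.
Compute ||v||^2 = v·v = 17.
Deficit = 17 − 1 = 16 ≥ 0, confirming Bessel's inequality. (The deficit equals ||v − Σ <v,e_j> e_j||^2, the squared distance from v to span{e_j}.)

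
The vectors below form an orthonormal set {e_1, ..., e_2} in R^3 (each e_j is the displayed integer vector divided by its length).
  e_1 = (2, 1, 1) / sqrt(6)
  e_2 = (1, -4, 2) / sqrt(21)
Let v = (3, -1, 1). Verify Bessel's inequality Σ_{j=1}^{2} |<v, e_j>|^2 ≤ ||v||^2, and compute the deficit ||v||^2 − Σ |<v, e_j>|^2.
Σ |<v, e_j>|^2 = 69/7; ||v||^2 = 11; deficit = 8/7

Write each e_j = u_j / sqrt(<u_j, u_j>) where u_j is the displayed integer vector. Then <v, e_j> = <v, u_j> / sqrt(<u_j, u_j>), so |<v, e_j>|^2 = <v, u_j>^2 / <u_j, u_j>.
Coefficients: <v, e_1> = 6/sqrt(6), <v, e_2> = 9/sqrt(21).
Square and sum: Σ |<v, e_j>|^2 = 69/7.
Compute ||v||^2 = v·v = 11.
Deficit = 11 − 69/7 = 8/7 ≥ 0, confirming Bessel's inequality. (The deficit equals ||v − Σ <v,e_j> e_j||^2, the squared distance from v to span{e_j}.)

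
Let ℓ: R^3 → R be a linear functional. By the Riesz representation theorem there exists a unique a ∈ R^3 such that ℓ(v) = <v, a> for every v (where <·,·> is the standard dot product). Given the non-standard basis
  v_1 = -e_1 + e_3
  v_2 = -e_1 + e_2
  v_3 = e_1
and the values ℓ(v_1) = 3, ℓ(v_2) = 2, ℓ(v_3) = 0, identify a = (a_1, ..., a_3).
a = (0, 2, 3)

Write a = (a_1, ..., a_3) in the standard basis. For each basis vector v_i, ℓ(v_i) = <v_i, a> is a linear equation in the a_j's. Collect the n equations into a matrix system V a = ℓ, where row i of V is v_i (expressed in the standard basis). Since V is invertible (lower-triangular with 1s on the diagonal, up to permutation), solve by back-substitution:
  V =
[[-1, 0, 1],
 [-1, 1, 0],
 [1, 0, 0]]
  V a = (3, 2, 0)
Solving gives a = (0, 2, 3).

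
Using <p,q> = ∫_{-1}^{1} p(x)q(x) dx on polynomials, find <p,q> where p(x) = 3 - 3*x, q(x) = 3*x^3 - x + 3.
<p,q> = 82/5

Expand the product: p(x)·q(x) = -9*x^4 + 9*x^3 + 3*x^2 - 12*x + 9.
∫_{-1}^{1} of each monomial x^k gives [2/(k+1) if k even, 0 if k odd]. Integrating term-by-term (or equivalently evaluating the antiderivative F(x) = -9*x^5/5 + 9*x^4/4 + x^3 - 6*x^2 + 9*x at the endpoints):
  F(1) − F(−1) = 89/20 − (-239/20) = 82/5.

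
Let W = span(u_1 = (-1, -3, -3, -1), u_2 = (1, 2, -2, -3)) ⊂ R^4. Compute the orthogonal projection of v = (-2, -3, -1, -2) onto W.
proj_W(v) = (-80/89, -232/89, -200/89, -48/89)

Set up U = [u_1 | ... | u_2] ∈ R^(4×2). The projector onto W = col(U) is P = U (U^T U)^(-1) U^T.
Compute U^T U =
  [20, 2]
  [2, 18],
and U^T v = (16, 0).
Solve U^T U · c = U^T v for the coefficients: c = (72/89, -8/89). The projection is proj_W(v) = U c.
Check: (v - proj_W(v)) · u_1 = 0  (should be 0).
Check: (v - proj_W(v)) · u_2 = 0  (should be 0).
Result: proj_W(v) = (-80/89, -232/89, -200/89, -48/89).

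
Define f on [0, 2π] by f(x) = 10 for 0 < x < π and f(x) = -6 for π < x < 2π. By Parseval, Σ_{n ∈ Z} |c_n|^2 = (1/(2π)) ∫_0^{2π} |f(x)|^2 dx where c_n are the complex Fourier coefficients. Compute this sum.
Σ |c_n|^2 = 68

Parseval equates the L^2 energy of f (normalised by 1/(2π)) with the ℓ^2 sum of its Fourier coefficients: (1/(2π)) ∫_0^{2π} |f|^2 = Σ |c_n|^2.
Compute the left side: (1/(2π)) [∫_0^π 10^2 dx + ∫_π^{2π} (-6)^2 dx] = (1/(2π)) · (100π + 36π) = (100 + 36)/2 = 68.
So Σ_{n ∈ Z} |c_n|^2 = 68.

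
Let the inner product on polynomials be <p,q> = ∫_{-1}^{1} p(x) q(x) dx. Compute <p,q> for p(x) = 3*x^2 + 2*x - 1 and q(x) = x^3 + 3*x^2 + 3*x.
<p,q> = 32/5

Expand the product: p(x)·q(x) = 3*x^5 + 11*x^4 + 14*x^3 + 3*x^2 - 3*x.
∫_{-1}^{1} of each monomial x^k gives [2/(k+1) if k even, 0 if k odd]. Integrating term-by-term (or equivalently evaluating the antiderivative F(x) = x^6/2 + 11*x^5/5 + 7*x^4/2 + x^3 - 3*x^2/2 at the endpoints):
  F(1) − F(−1) = 57/10 − (-7/10) = 32/5.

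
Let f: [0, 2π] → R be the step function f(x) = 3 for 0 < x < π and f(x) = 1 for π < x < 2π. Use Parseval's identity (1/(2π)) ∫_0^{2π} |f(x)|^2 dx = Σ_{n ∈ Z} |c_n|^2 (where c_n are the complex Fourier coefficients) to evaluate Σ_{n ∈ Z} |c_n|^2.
Σ |c_n|^2 = 5

Parseval equates the L^2 energy of f (normalised by 1/(2π)) with the ℓ^2 sum of its Fourier coefficients: (1/(2π)) ∫_0^{2π} |f|^2 = Σ |c_n|^2.
Compute the left side: (1/(2π)) [∫_0^π 3^2 dx + ∫_π^{2π} 1^2 dx] = (1/(2π)) · (9π + 1π) = (9 + 1)/2 = 5.
So Σ_{n ∈ Z} |c_n|^2 = 5.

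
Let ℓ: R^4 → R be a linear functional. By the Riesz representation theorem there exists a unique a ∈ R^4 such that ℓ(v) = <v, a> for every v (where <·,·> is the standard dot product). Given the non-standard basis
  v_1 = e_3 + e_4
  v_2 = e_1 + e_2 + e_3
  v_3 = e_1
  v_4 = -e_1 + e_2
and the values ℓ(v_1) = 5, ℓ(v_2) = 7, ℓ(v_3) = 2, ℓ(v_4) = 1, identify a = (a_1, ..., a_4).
a = (2, 3, 2, 3)

Write a = (a_1, ..., a_4) in the standard basis. For each basis vector v_i, ℓ(v_i) = <v_i, a> is a linear equation in the a_j's. Collect the n equations into a matrix system V a = ℓ, where row i of V is v_i (expressed in the standard basis). Since V is invertible (lower-triangular with 1s on the diagonal, up to permutation), solve by back-substitution:
  V =
[[0, 0, 1, 1],
 [1, 1, 1, 0],
 [1, 0, 0, 0],
 [-1, 1, 0, 0]]
  V a = (5, 7, 2, 1)
Solving gives a = (2, 3, 2, 3).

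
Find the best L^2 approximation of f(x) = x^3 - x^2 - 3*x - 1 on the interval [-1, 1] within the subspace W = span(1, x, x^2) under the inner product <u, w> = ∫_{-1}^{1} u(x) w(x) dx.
g(x) = -x^2 - 12*x/5 - 1

The best approximation g ∈ W is the orthogonal projection of f onto W. Writing g = a_0 + a_1 x + a_2 x^2, the coefficients solve the normal equations G · a = b where
  G_{ij} = <φ_i, φ_j> and b_i = <f, φ_i>, with φ_0 = 1, φ_1 = x, φ_2 = x^2.
G =
  [2, 0, 2/3]
  [0, 2/3, 0]
  [2/3, 0, 2/5],
b = (-8/3, -8/5, -16/15).
Solving gives a_0 = -1, a_1 = -12/5, a_2 = -1, so
  g(x) = -x^2 - 12*x/5 - 1.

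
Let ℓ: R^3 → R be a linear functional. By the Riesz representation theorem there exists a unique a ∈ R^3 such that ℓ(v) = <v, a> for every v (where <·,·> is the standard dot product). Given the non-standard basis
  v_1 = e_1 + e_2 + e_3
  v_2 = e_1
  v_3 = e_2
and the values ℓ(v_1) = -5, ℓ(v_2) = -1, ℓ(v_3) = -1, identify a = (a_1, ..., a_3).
a = (-1, -1, -3)

Write a = (a_1, ..., a_3) in the standard basis. For each basis vector v_i, ℓ(v_i) = <v_i, a> is a linear equation in the a_j's. Collect the n equations into a matrix system V a = ℓ, where row i of V is v_i (expressed in the standard basis). Since V is invertible (lower-triangular with 1s on the diagonal, up to permutation), solve by back-substitution:
  V =
[[1, 1, 1],
 [1, 0, 0],
 [0, 1, 0]]
  V a = (-5, -1, -1)
Solving gives a = (-1, -1, -3).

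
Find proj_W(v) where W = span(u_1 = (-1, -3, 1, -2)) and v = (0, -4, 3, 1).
proj_W(v) = (-13/15, -13/5, 13/15, -26/15)

Set up U = [u_1 | ... | u_1] ∈ R^(4×1). The projector onto W = col(U) is P = U (U^T U)^(-1) U^T.
Compute U^T U =
  [15],
and U^T v = (13).
Solve U^T U · c = U^T v for the coefficients: c = (13/15). The projection is proj_W(v) = U c.
Check: (v - proj_W(v)) · u_1 = 0  (should be 0).
Result: proj_W(v) = (-13/15, -13/5, 13/15, -26/15).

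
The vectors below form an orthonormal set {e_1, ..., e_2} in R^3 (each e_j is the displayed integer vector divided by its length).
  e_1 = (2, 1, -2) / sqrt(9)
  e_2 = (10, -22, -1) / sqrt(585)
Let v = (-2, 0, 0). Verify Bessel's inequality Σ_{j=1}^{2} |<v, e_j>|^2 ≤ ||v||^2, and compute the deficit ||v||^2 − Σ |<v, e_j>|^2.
Σ |<v, e_j>|^2 = 32/13; ||v||^2 = 4; deficit = 20/13

Write each e_j = u_j / sqrt(<u_j, u_j>) where u_j is the displayed integer vector. Then <v, e_j> = <v, u_j> / sqrt(<u_j, u_j>), so |<v, e_j>|^2 = <v, u_j>^2 / <u_j, u_j>.
Coefficients: <v, e_1> = -4/sqrt(9), <v, e_2> = -20/sqrt(585).
Square and sum: Σ |<v, e_j>|^2 = 32/13.
Compute ||v||^2 = v·v = 4.
Deficit = 4 − 32/13 = 20/13 ≥ 0, confirming Bessel's inequality. (The deficit equals ||v − Σ <v,e_j> e_j||^2, the squared distance from v to span{e_j}.)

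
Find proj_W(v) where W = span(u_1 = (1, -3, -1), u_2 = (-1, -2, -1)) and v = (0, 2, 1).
proj_W(v) = (1/30, 31/15, 5/6)

Set up U = [u_1 | ... | u_2] ∈ R^(3×2). The projector onto W = col(U) is P = U (U^T U)^(-1) U^T.
Compute U^T U =
  [11, 6]
  [6, 6],
and U^T v = (-7, -5).
Solve U^T U · c = U^T v for the coefficients: c = (-2/5, -13/30). The projection is proj_W(v) = U c.
Check: (v - proj_W(v)) · u_1 = 0  (should be 0).
Check: (v - proj_W(v)) · u_2 = 0  (should be 0).
Result: proj_W(v) = (1/30, 31/15, 5/6).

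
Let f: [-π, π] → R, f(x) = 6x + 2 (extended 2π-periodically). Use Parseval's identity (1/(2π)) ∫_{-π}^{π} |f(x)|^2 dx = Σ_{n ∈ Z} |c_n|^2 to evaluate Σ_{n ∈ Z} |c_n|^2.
Σ |c_n|^2 = 12π^2 + 4

Expand and integrate term by term over [-π, π]:
  ∫ (6x)^2 dx = 36·(2π^3/3); ∫ 2·6·(2)·x dx = 0 (odd integrand); ∫ 2^2 dx = 4·2π.
So (1/(2π)) ∫_{-π}^{π} (6x + 2)^2 dx = 36π^2/3 + 4 = 12π^2 + 4.
Parseval ⇒ Σ |c_n|^2 = 12π^2 + 4.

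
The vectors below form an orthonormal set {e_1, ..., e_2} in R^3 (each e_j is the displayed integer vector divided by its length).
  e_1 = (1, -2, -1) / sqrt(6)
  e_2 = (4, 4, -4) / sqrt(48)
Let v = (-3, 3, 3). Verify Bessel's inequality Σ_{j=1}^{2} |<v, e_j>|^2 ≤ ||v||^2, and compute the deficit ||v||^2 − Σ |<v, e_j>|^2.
Σ |<v, e_j>|^2 = 27; ||v||^2 = 27; deficit = 0

Write each e_j = u_j / sqrt(<u_j, u_j>) where u_j is the displayed integer vector. Then <v, e_j> = <v, u_j> / sqrt(<u_j, u_j>), so |<v, e_j>|^2 = <v, u_j>^2 / <u_j, u_j>.
Coefficients: <v, e_1> = -12/sqrt(6), <v, e_2> = -12/sqrt(48).
Square and sum: Σ |<v, e_j>|^2 = 27.
Compute ||v||^2 = v·v = 27.
Deficit = 27 − 27 = 0 ≥ 0, confirming Bessel's inequality. (The deficit equals ||v − Σ <v,e_j> e_j||^2, the squared distance from v to span{e_j}.)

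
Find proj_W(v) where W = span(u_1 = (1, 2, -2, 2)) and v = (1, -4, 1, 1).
proj_W(v) = (-7/13, -14/13, 14/13, -14/13)

Set up U = [u_1 | ... | u_1] ∈ R^(4×1). The projector onto W = col(U) is P = U (U^T U)^(-1) U^T.
Compute U^T U =
  [13],
and U^T v = (-7).
Solve U^T U · c = U^T v for the coefficients: c = (-7/13). The projection is proj_W(v) = U c.
Check: (v - proj_W(v)) · u_1 = 0  (should be 0).
Result: proj_W(v) = (-7/13, -14/13, 14/13, -14/13).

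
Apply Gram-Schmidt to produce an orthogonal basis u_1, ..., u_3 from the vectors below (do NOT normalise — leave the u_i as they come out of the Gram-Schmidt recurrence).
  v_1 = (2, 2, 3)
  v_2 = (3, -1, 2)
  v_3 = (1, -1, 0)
Orthogonal basis:
  u_1 = (2, 2, 3)
  u_2 = (31/17, -37/17, 4/17)
  u_3 = (7/69, 5/69, -8/69)

Apply the Gram-Schmidt recurrence
  u_1 = v_1
  u_i = v_i − Σ_{j<i} ((v_i · u_j) / (u_j · u_j)) · u_j.

Step by step this gives:
  u_1 = (2, 2, 3)
  u_2 = (31/17, -37/17, 4/17)
  u_3 = (7/69, 5/69, -8/69)

Orthogonality check:
  u_2 · u_1 = 0 (should be 0)
  u_3 · u_1 = 0 (should be 0)
  u_3 · u_2 = 0 (should be 0)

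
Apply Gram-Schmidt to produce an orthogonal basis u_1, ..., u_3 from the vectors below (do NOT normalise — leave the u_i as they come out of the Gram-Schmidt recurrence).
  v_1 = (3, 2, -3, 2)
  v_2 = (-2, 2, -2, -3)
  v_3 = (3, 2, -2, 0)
Orthogonal basis:
  u_1 = (3, 2, -3, 2)
  u_2 = (-23/13, 28/13, -29/13, -37/13)
  u_3 = (597/542, 49/271, 305/542, -268/271)

Apply the Gram-Schmidt recurrence
  u_1 = v_1
  u_i = v_i − Σ_{j<i} ((v_i · u_j) / (u_j · u_j)) · u_j.

Step by step this gives:
  u_1 = (3, 2, -3, 2)
  u_2 = (-23/13, 28/13, -29/13, -37/13)
  u_3 = (597/542, 49/271, 305/542, -268/271)

Orthogonality check:
  u_2 · u_1 = 0 (should be 0)
  u_3 · u_1 = 0 (should be 0)
  u_3 · u_2 = 0 (should be 0)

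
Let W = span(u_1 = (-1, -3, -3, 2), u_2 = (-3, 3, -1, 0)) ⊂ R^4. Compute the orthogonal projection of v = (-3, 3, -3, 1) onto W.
proj_W(v) = (-413/107, 255/107, -243/107, 79/107)

Set up U = [u_1 | ... | u_2] ∈ R^(4×2). The projector onto W = col(U) is P = U (U^T U)^(-1) U^T.
Compute U^T U =
  [23, -3]
  [-3, 19],
and U^T v = (5, 21).
Solve U^T U · c = U^T v for the coefficients: c = (79/214, 249/214). The projection is proj_W(v) = U c.
Check: (v - proj_W(v)) · u_1 = 0  (should be 0).
Check: (v - proj_W(v)) · u_2 = 0  (should be 0).
Result: proj_W(v) = (-413/107, 255/107, -243/107, 79/107).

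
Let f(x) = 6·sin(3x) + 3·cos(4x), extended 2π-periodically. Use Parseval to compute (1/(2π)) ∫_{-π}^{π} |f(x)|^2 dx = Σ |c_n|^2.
Σ |c_n|^2 = 45/2

Expand |f|^2 and use orthogonality of {sin(nx), cos(mx)} on [-π, π]:
  ∫_{-π}^{π} sin(nx)^2 dx = π, ∫ cos(mx)^2 dx = π, and cross terms integrate to 0.
So ∫_{-π}^{π} f(x)^2 dx = 6^2 · π + 3^2 · π = (36 + 9)π.
Divide by 2π: (36 + 9)/2 = 45/2.
By Parseval, this equals Σ |c_n|^2.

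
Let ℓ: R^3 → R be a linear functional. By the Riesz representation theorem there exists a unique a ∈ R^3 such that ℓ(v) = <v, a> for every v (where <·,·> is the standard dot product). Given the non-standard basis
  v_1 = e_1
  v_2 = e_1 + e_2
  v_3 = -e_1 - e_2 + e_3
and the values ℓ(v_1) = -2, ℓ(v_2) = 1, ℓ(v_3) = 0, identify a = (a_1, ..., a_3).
a = (-2, 3, 1)

Write a = (a_1, ..., a_3) in the standard basis. For each basis vector v_i, ℓ(v_i) = <v_i, a> is a linear equation in the a_j's. Collect the n equations into a matrix system V a = ℓ, where row i of V is v_i (expressed in the standard basis). Since V is invertible (lower-triangular with 1s on the diagonal, up to permutation), solve by back-substitution:
  V =
[[1, 0, 0],
 [1, 1, 0],
 [-1, -1, 1]]
  V a = (-2, 1, 0)
Solving gives a = (-2, 3, 1).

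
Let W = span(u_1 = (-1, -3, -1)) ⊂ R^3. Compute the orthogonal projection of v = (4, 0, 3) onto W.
proj_W(v) = (7/11, 21/11, 7/11)

Set up U = [u_1 | ... | u_1] ∈ R^(3×1). The projector onto W = col(U) is P = U (U^T U)^(-1) U^T.
Compute U^T U =
  [11],
and U^T v = (-7).
Solve U^T U · c = U^T v for the coefficients: c = (-7/11). The projection is proj_W(v) = U c.
Check: (v - proj_W(v)) · u_1 = 0  (should be 0).
Result: proj_W(v) = (7/11, 21/11, 7/11).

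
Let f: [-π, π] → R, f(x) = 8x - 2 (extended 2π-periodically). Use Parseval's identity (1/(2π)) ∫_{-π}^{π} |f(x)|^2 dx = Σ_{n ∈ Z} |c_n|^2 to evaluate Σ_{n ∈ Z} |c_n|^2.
Σ |c_n|^2 = 64π^2/3 + 4

Expand and integrate term by term over [-π, π]:
  ∫ (8x)^2 dx = 64·(2π^3/3); ∫ 2·8·(-2)·x dx = 0 (odd integrand); ∫ (-2)^2 dx = 4·2π.
So (1/(2π)) ∫_{-π}^{π} (8x - 2)^2 dx = 64π^2/3 + 4 = 64π^2/3 + 4.
Parseval ⇒ Σ |c_n|^2 = 64π^2/3 + 4.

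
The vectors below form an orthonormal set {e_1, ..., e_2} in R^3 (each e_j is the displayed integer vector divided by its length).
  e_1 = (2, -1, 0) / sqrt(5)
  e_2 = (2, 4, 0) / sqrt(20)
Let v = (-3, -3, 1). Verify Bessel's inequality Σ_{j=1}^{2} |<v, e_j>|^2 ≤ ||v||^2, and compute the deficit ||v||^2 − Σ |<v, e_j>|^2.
Σ |<v, e_j>|^2 = 18; ||v||^2 = 19; deficit = 1

Write each e_j = u_j / sqrt(<u_j, u_j>) where u_j is the displayed integer vector. Then <v, e_j> = <v, u_j> / sqrt(<u_j, u_j>), so |<v, e_j>|^2 = <v, u_j>^2 / <u_j, u_j>.
Coefficients: <v, e_1> = -3/sqrt(5), <v, e_2> = -18/sqrt(20).
Square and sum: Σ |<v, e_j>|^2 = 18.
Compute ||v||^2 = v·v = 19.
Deficit = 19 − 18 = 1 ≥ 0, confirming Bessel's inequality. (The deficit equals ||v − Σ <v,e_j> e_j||^2, the squared distance from v to span{e_j}.)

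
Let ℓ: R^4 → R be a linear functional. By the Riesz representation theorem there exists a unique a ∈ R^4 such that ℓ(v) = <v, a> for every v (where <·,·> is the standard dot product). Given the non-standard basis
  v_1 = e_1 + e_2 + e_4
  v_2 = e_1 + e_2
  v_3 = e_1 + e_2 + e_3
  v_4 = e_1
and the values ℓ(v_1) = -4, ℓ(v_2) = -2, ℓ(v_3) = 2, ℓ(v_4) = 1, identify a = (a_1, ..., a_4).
a = (1, -3, 4, -2)

Write a = (a_1, ..., a_4) in the standard basis. For each basis vector v_i, ℓ(v_i) = <v_i, a> is a linear equation in the a_j's. Collect the n equations into a matrix system V a = ℓ, where row i of V is v_i (expressed in the standard basis). Since V is invertible (lower-triangular with 1s on the diagonal, up to permutation), solve by back-substitution:
  V =
[[1, 1, 0, 1],
 [1, 1, 0, 0],
 [1, 1, 1, 0],
 [1, 0, 0, 0]]
  V a = (-4, -2, 2, 1)
Solving gives a = (1, -3, 4, -2).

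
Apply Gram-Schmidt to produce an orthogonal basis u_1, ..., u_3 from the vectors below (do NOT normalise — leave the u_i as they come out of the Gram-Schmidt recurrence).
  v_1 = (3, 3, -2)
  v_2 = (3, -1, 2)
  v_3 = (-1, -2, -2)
Orthogonal basis:
  u_1 = (3, 3, -2)
  u_2 = (30/11, -14/11, 24/11)
  u_3 = (11/19, -33/19, -33/19)

Apply the Gram-Schmidt recurrence
  u_1 = v_1
  u_i = v_i − Σ_{j<i} ((v_i · u_j) / (u_j · u_j)) · u_j.

Step by step this gives:
  u_1 = (3, 3, -2)
  u_2 = (30/11, -14/11, 24/11)
  u_3 = (11/19, -33/19, -33/19)

Orthogonality check:
  u_2 · u_1 = 0 (should be 0)
  u_3 · u_1 = 0 (should be 0)
  u_3 · u_2 = 0 (should be 0)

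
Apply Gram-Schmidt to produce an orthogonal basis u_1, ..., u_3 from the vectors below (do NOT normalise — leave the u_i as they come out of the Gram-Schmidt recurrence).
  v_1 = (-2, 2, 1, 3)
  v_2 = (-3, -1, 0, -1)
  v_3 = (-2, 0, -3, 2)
Orthogonal basis:
  u_1 = (-2, 2, 1, 3)
  u_2 = (-26/9, -10/9, -1/18, -7/6)
  u_3 = (-53/197, -81/197, -664/197, 240/197)

Apply the Gram-Schmidt recurrence
  u_1 = v_1
  u_i = v_i − Σ_{j<i} ((v_i · u_j) / (u_j · u_j)) · u_j.

Step by step this gives:
  u_1 = (-2, 2, 1, 3)
  u_2 = (-26/9, -10/9, -1/18, -7/6)
  u_3 = (-53/197, -81/197, -664/197, 240/197)

Orthogonality check:
  u_2 · u_1 = 0 (should be 0)
  u_3 · u_1 = 0 (should be 0)
  u_3 · u_2 = 0 (should be 0)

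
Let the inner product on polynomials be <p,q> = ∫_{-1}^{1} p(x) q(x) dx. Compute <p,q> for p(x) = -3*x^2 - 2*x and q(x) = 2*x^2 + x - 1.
<p,q> = -26/15

Expand the product: p(x)·q(x) = -6*x^4 - 7*x^3 + x^2 + 2*x.
∫_{-1}^{1} of each monomial x^k gives [2/(k+1) if k even, 0 if k odd]. Integrating term-by-term (or equivalently evaluating the antiderivative F(x) = -6*x^5/5 - 7*x^4/4 + x^3/3 + x^2 at the endpoints):
  F(1) − F(−1) = -97/60 − (7/60) = -26/15.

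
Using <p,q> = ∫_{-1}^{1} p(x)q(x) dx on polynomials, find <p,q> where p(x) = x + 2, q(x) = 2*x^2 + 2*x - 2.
<p,q> = -4

Expand the product: p(x)·q(x) = 2*x^3 + 6*x^2 + 2*x - 4.
∫_{-1}^{1} of each monomial x^k gives [2/(k+1) if k even, 0 if k odd]. Integrating term-by-term (or equivalently evaluating the antiderivative F(x) = x^4/2 + 2*x^3 + x^2 - 4*x at the endpoints):
  F(1) − F(−1) = -1/2 − (7/2) = -4.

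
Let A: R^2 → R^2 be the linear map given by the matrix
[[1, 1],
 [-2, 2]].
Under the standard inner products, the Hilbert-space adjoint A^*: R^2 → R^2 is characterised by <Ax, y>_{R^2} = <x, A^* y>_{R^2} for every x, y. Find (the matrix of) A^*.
A^* = A^T =
[[1, -2],
 [1, 2]]

For real matrices with standard dot products, the defining identity <Ax, y> = <x, A^* y> gives (Ax)^T y = x^T (A^*) y, i.e. x^T A^T y = x^T (A^*) y. Since this holds for all x, y, we must have A^* = A^T. Therefore
A^* =
[[1, -2],
 [1, 2]].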